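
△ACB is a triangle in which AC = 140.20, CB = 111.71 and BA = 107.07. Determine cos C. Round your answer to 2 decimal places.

By the law of cosines, cos C = (AC² + CB² − BA²) / (2·AC·CB) ≈ 0.65993, so ∠C ≈ 48.71°.

0.66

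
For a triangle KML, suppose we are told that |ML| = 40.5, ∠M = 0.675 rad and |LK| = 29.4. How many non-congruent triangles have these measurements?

2

|ML|·sin M = 40.5·sin(0.675 rad) ≈ 25.31.
Since |ML| sin M < |LK| < |ML| (25.31 < 29.4 < 40.5), two triangles exist.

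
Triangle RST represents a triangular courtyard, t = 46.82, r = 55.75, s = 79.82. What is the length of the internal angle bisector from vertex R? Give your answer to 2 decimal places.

54.89

By the law of cosines, cos R = (s² + t² − r²) / (2·s·t) ≈ 0.72987, so ∠R ≈ 43.12°.
The bisector from R has length 2·s·t·cos(∠R/2)/(s+t) ≈ 54.89.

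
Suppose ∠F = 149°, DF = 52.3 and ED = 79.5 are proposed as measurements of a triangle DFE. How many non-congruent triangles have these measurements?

DF·sin F = 52.3·sin(149°) ≈ 26.94.
Since ∠F is not acute, a triangle exists only if ED > DF; here ED > DF, so there is exactly one triangle.

1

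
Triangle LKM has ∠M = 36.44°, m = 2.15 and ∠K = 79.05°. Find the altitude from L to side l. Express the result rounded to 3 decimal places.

The third angle is ∠L = 180° − ∠K − ∠M = 64.51°.
Law of sines: l = m·sin L/sin M ≈ 3.2673.
Law of sines: k = m·sin K/sin M ≈ 3.5537.
Area = ½·m·l·sin K ≈ 3.4484.
The altitude from L has length 2·area/l ≈ 2.1109.

2.111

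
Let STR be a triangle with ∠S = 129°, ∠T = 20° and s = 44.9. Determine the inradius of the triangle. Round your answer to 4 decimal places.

4.8398

The third angle is ∠R = 180° − ∠S − ∠T = 31.00°.
Law of sines: t = s·sin T/sin S ≈ 19.76.
Law of sines: r = s·sin R/sin S ≈ 29.757.
Area = ½·s·t·sin R ≈ 228.48.
Semiperimeter p = (44.9+19.76+29.757)/2 = 47.208.
Inradius = area/p = 228.48/47.208 ≈ 4.8398.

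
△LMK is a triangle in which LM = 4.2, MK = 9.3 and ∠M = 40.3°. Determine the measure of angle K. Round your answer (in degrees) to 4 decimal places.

24.0161

By the law of cosines, KL² = LM² + MK² − 2·LM·MK·cos M = 44.55, so KL ≈ 6.6746.
Law of cosines again: cos K = (MK² + KL² − LM²)/(2·MK·KL) ≈ 0.91343, so ∠K ≈ 24.02°.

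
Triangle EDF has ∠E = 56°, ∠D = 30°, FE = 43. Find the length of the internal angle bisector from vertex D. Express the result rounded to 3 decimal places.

t_D ≈ 75.222

The third angle is ∠F = 180° − ∠E − ∠D = 94.00°.
Law of sines: DF = FE·sin E/sin D ≈ 71.297.
Law of sines: ED = FE·sin F/sin D ≈ 85.791.
The bisector from D has length 2·ED·DF·cos(∠D/2)/(ED+DF) ≈ 75.222.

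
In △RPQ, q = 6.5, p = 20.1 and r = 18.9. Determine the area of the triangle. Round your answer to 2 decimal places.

61.41

Semiperimeter s = (18.9 + 20.1 + 6.5)/2 = 22.75.
Heron's formula: area = √(22.75·3.85·2.65·16.25) ≈ 61.414.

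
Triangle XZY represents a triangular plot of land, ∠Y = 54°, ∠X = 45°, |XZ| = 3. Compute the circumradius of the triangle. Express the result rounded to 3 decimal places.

R ≈ 1.854

The third angle is ∠Z = 180° − ∠Y − ∠X = 81.00°.
Law of sines: |ZY| = |XZ|·sin X/sin Y ≈ 2.6221.
Law of sines: |YX| = |XZ|·sin Z/sin Y ≈ 3.6625.
Circumradius = |XZ|/(2 sin Y) ≈ 1.8541.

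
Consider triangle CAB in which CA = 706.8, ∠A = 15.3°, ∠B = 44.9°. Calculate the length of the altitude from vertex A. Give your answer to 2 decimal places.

613.34

The third angle is ∠C = 180° − ∠A − ∠B = 119.80°.
Law of sines: AB = CA·sin C/sin B ≈ 868.91.
Law of sines: BC = CA·sin A/sin B ≈ 264.22.
Area = ½·CA·AB·sin A ≈ 81028.
The altitude from A has length 2·area/BC ≈ 613.34.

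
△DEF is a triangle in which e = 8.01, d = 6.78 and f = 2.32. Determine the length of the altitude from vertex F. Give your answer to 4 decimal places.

6.1925

Semiperimeter s = (6.78 + 8.01 + 2.32)/2 = 8.555.
Heron's formula: area = √(8.555·1.775·0.545·6.235) ≈ 7.1833.
The altitude from F has length 2·area/f ≈ 6.1925.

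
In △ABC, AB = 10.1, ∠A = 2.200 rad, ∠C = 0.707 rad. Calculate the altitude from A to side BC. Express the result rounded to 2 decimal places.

The third angle is ∠B = π − ∠C − ∠A = 0.235 rad.
Law of sines: BC = AB·sin A/sin C ≈ 12.571.
Law of sines: CA = AB·sin B/sin C ≈ 3.6143.
Area = ½·AB·BC·sin B ≈ 14.757.
The altitude from A has length 2·area/BC ≈ 2.3477.

h_A ≈ 2.35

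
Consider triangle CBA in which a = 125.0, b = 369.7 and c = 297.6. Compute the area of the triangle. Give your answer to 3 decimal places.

Semiperimeter s = (297.6 + 369.7 + 125)/2 = 396.15.
Heron's formula: area = √(396.15·98.55·26.45·271.15) ≈ 16733.

area ≈ 16733.076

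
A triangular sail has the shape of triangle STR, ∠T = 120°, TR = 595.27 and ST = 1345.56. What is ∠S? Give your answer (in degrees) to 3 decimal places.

By the law of cosines, RS² = ST² + TR² − 2·ST·TR·cos T = 2.9658e+06, so RS ≈ 1722.2.
Law of cosines again: cos S = (RS² + ST² − TR²)/(2·RS·ST) ≈ 0.95415, so ∠S ≈ 17.42°.

17.418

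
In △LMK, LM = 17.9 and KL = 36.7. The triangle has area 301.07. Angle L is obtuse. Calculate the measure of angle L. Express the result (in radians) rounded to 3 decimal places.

1.982

From area = ½·KL·LM·sin L, we get sin L = 2·area/(KL·LM) ≈ 0.91660.
Taking the obtuse solution, ∠L ≈ 1.9821 rad.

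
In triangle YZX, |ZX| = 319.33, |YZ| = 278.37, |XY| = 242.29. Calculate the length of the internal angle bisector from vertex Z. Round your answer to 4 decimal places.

By the law of cosines, cos Z = (|YZ|² + |ZX|² − |XY|²) / (2·|YZ|·|ZX|) ≈ 0.67924, so ∠Z ≈ 47.22°.
The bisector from Z has length 2·|YZ|·|ZX|·cos(∠Z/2)/(|YZ|+|ZX|) ≈ 272.55.

t_Z ≈ 272.5522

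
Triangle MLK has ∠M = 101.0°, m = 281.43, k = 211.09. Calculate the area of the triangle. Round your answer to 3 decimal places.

area ≈ 15557.339

Law of sines: sin K = k·sin M/m ≈ 0.73628.
Since m ≥ k, only the acute value applies: ∠K ≈ 47.42°.
Then ∠L = 180° − ∠M − ∠K ≈ 31.58°.
Law of sines gives l = m·sin L/sin M ≈ 150.16.
Area = ½·m·k·sin L ≈ 15557.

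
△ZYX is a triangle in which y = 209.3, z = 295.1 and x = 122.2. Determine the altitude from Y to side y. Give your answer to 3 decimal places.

h_Y ≈ 101.724

Semiperimeter s = (295.1 + 209.3 + 122.2)/2 = 313.3.
Heron's formula: area = √(313.3·18.2·104·191.1) ≈ 10645.
The altitude from Y has length 2·area/y ≈ 101.72.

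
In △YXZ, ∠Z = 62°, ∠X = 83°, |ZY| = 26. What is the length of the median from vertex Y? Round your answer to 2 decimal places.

23.43

The third angle is ∠Y = 180° − ∠X − ∠Z = 35.00°.
Law of sines: |XZ| = |ZY|·sin Y/sin X ≈ 15.025.
Law of sines: |YX| = |ZY|·sin Z/sin X ≈ 23.129.
Median from Y: ½√(2·|ZY|² + 2·|YX|² − |XZ|²) ≈ 23.432.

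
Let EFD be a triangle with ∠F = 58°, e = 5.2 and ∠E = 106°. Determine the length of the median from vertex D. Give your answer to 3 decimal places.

4.846

The third angle is ∠D = 180° − ∠E − ∠F = 16.00°.
Law of sines: f = e·sin F/sin E ≈ 4.5876.
Law of sines: d = e·sin D/sin E ≈ 1.4911.
Median from D: ½√(2·e² + 2·f² − d²) ≈ 4.8463.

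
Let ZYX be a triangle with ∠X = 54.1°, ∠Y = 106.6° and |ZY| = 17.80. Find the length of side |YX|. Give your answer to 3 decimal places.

The third angle is ∠Z = 180° − ∠Y − ∠X = 19.30°.
Law of sines: |YX| = |ZY|·sin Z/sin X ≈ 7.2628.

7.263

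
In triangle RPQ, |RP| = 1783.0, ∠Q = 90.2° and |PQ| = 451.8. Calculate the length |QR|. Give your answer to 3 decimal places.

Law of sines: sin R = |PQ|·sin Q/|RP| ≈ 0.25339.
Since |RP| ≥ |PQ|, only the acute value applies: ∠R ≈ 14.68°.
Then ∠P = 180° − ∠Q − ∠R ≈ 75.12°.
Law of sines gives |QR| = |RP|·sin P/sin Q ≈ 1723.2.

1723.233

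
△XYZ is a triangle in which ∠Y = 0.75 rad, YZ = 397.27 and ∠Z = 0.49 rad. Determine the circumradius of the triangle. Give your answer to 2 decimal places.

210.02

The third angle is ∠X = π − ∠Y − ∠Z = 1.902 rad.
Law of sines: ZX = YZ·sin Y/sin X ≈ 286.32.
Law of sines: XY = YZ·sin Z/sin X ≈ 197.68.
Circumradius = YZ/(2 sin X) ≈ 210.02.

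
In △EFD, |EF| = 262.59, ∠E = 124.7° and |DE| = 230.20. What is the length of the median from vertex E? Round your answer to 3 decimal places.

m_E ≈ 115.241

By the law of cosines, |FD|² = |DE|² + |EF|² − 2·|DE|·|EF|·cos E = 1.9077e+05, so |FD| ≈ 436.77.
Median from E: ½√(2·|DE|² + 2·|EF|² − |FD|²) ≈ 115.24.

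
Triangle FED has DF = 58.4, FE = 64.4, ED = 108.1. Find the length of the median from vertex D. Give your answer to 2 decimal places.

Median from D: ½√(2·ED² + 2·DF² − FE²) ≈ 80.692.

80.69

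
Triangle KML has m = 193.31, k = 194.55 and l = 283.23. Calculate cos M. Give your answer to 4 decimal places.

By the law of cosines, cos M = (l² + k² − m²) / (2·l·k) ≈ 0.73227, so ∠M ≈ 42.92°.

0.7323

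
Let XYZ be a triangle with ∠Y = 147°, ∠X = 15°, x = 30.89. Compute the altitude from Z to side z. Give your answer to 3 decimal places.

The third angle is ∠Z = 180° − ∠X − ∠Y = 18.00°.
Law of sines: y = x·sin Y/sin X ≈ 65.003.
Law of sines: z = x·sin Z/sin X ≈ 36.881.
Area = ½·x·y·sin Z ≈ 310.24.
The altitude from Z has length 2·area/z ≈ 16.824.

h_Z ≈ 16.824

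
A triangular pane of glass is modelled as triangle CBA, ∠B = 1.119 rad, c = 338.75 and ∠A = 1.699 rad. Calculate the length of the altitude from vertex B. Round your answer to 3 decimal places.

h_B ≈ 335.970

The third angle is ∠C = π − ∠B − ∠A = 0.324 rad.
Law of sines: b = c·sin B/sin C ≈ 958.44.
Law of sines: a = c·sin A/sin C ≈ 1056.6.
Area = ½·c·b·sin A ≈ 1.61e+05.
The altitude from B has length 2·area/b ≈ 335.97.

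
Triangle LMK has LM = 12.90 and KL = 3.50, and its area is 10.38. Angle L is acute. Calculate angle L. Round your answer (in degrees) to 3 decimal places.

∠L ≈ 27.374°

From area = ½·KL·LM·sin L, we get sin L = 2·area/(KL·LM) ≈ 0.45980.
Taking the acute solution, ∠L ≈ 27.37°.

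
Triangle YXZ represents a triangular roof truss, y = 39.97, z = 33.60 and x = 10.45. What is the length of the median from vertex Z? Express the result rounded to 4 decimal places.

Median from Z: ½√(2·y² + 2·x² − z²) ≈ 23.899.

23.8990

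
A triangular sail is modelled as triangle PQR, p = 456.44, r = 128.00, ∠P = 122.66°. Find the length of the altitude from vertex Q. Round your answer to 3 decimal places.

Law of sines: sin R = r·sin P/p ≈ 0.23609.
Since p ≥ r, only the acute value applies: ∠R ≈ 13.66°.
Then ∠Q = 180° − ∠P − ∠R ≈ 43.68°.
Law of sines gives q = p·sin Q/sin P ≈ 374.46.
Area = ½·p·r·sin Q ≈ 20176.
The altitude from Q has length 2·area/q ≈ 107.76.

107.762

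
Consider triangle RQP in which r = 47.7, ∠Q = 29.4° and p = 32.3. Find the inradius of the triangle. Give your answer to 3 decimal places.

By the law of cosines, q² = p² + r² − 2·p·r·cos Q = 634, so q ≈ 25.179.
Area = ½·p·r·sin Q ≈ 378.17.
Semiperimeter s = (47.7+25.179+32.3)/2 = 52.59.
Inradius = area/s = 378.17/52.59 ≈ 7.191.

7.191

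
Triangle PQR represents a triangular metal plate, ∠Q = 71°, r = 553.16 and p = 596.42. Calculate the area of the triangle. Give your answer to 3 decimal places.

Area = ½·r·p·sin Q ≈ 1.5597e+05.

area ≈ 155970.705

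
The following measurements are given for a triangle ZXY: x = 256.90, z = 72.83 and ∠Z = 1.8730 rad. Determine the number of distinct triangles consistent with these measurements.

x·sin Z = 256.90·sin(1.8730 rad) ≈ 245.3.
Since ∠Z is not acute, a triangle exists only if z > x; here z ≤ x, so there is no triangle.

0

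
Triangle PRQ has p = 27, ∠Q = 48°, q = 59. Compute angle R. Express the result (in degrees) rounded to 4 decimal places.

112.1181

Law of sines: sin P = p·sin Q/q ≈ 0.34008.
Since q ≥ p, only the acute value applies: ∠P ≈ 19.88°.
Then ∠R = 180° − ∠Q − ∠P ≈ 112.12°.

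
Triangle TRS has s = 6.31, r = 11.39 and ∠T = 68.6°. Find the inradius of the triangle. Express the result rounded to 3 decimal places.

2.346

By the law of cosines, t² = r² + s² − 2·r·s·cos T = 117.1, so t ≈ 10.821.
Area = ½·r·s·sin T ≈ 33.458.
Semiperimeter p = (10.821+11.39+6.31)/2 = 14.261.
Inradius = area/p = 33.458/14.261 ≈ 2.3462.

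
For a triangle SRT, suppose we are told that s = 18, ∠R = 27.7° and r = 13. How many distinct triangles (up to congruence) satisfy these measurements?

2

s·sin R = 18·sin(27.7°) ≈ 8.367.
Since s sin R < r < s (8.367 < 13 < 18), two triangles exist.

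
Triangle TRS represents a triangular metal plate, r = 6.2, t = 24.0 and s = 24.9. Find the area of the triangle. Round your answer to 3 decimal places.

Semiperimeter p = (24 + 6.2 + 24.9)/2 = 27.55.
Heron's formula: area = √(27.55·3.55·21.35·2.65) ≈ 74.387.

74.387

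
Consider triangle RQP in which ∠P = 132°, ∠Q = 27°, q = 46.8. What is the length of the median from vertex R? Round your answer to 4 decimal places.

The third angle is ∠R = 180° − ∠Q − ∠P = 21.00°.
Law of sines: r = q·sin R/sin Q ≈ 36.943.
Law of sines: p = q·sin P/sin Q ≈ 76.608.
Median from R: ½√(2·q² + 2·p² − r²) ≈ 60.731.

60.7314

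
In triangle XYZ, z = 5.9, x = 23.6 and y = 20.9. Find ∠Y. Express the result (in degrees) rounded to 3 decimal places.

By the law of cosines, cos Y = (z² + x² − y²) / (2·z·x) ≈ 0.55645, so ∠Y ≈ 56.19°.

56.189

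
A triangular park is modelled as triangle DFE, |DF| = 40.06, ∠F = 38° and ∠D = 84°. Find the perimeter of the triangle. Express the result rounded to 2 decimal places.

116.12

The third angle is ∠E = 180° − ∠D − ∠F = 58.00°.
Law of sines: |FE| = |DF|·sin D/sin E ≈ 46.979.
Law of sines: |ED| = |DF|·sin F/sin E ≈ 29.083.
Semiperimeter s = (46.979+29.083+40.06)/2 = 58.061.
Perimeter = 46.979 + 29.083 + 40.06 = 116.12.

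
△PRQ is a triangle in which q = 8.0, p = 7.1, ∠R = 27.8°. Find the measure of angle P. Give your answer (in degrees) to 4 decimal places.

By the law of cosines, r² = q² + p² − 2·q·p·cos R = 13.922, so r ≈ 3.7312.
Law of cosines again: cos P = (r² + q² − p²)/(2·r·q) ≈ 0.46084, so ∠P ≈ 62.56°.

62.5586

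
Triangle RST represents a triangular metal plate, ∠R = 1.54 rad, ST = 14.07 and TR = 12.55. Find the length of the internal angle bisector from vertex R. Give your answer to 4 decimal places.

6.3077

Law of sines: sin S = TR·sin R/ST ≈ 0.89155.
Since ST ≥ TR, only the acute value applies: ∠S ≈ 1.101 rad.
Then ∠T = π − ∠R − ∠S ≈ 0.501 rad.
Law of sines gives RS = ST·sin T/sin R ≈ 6.7592.
The bisector from R has length 2·TR·RS·cos(∠R/2)/(TR+RS) ≈ 6.3077.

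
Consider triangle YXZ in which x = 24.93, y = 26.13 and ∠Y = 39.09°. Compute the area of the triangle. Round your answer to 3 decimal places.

Law of sines: sin X = x·sin Y/y ≈ 0.60158.
Since y ≥ x, only the acute value applies: ∠X ≈ 36.98°.
Then ∠Z = 180° − ∠Y − ∠X ≈ 103.93°.
Law of sines gives z = y·sin Z/sin Y ≈ 40.222.
Area = ½·y·x·sin Z ≈ 316.14.

316.136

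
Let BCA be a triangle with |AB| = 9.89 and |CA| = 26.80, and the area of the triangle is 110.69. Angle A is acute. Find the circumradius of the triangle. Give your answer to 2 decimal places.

From area = ½·|CA|·|AB|·sin A, we get sin A = 2·area/(|CA|·|AB|) ≈ 0.83523.
Taking the acute solution, ∠A ≈ 56.64°.
Law of cosines then gives |BC| ≈ 22.903.
Circumradius = |BC|/(2 sin A) ≈ 13.711.

R ≈ 13.71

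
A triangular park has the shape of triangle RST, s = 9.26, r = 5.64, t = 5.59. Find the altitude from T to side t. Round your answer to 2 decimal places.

5.26

Semiperimeter p = (5.64 + 9.26 + 5.59)/2 = 10.245.
Heron's formula: area = √(10.245·4.605·0.985·4.655) ≈ 14.708.
The altitude from T has length 2·area/t ≈ 5.2622.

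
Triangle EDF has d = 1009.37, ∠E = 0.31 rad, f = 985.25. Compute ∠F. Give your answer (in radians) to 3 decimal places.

∠F ≈ 1.339 rad

By the law of cosines, e² = d² + f² − 2·d·f·cos E = 95389, so e ≈ 308.85.
Law of cosines again: cos F = (e² + d² − f²)/(2·e·d) ≈ 0.23015, so ∠F ≈ 1.339 rad.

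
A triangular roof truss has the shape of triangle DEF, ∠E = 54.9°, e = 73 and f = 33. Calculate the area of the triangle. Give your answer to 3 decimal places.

area ≈ 1171.739

Law of sines: sin F = f·sin E/e ≈ 0.36985.
Since e ≥ f, only the acute value applies: ∠F ≈ 21.71°.
Then ∠D = 180° − ∠E − ∠F ≈ 103.39°.
Law of sines gives d = e·sin D/sin E ≈ 86.799.
Area = ½·e·f·sin D ≈ 1171.7.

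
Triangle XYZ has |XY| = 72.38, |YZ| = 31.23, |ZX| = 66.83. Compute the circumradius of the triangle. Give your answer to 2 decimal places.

R ≈ 36.23

By the law of cosines, cos X = (|ZX|² + |XY|² − |YZ|²) / (2·|ZX|·|XY|) ≈ 0.90237, so ∠X ≈ 25.53°.
Circumradius = |YZ|/(2 sin X) ≈ 36.233.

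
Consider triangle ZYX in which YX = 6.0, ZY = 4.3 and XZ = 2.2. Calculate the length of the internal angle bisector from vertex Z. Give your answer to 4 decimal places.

1.1830

By the law of cosines, cos Z = (XZ² + ZY² − YX²) / (2·XZ·ZY) ≈ -0.66966, so ∠Z ≈ 2.305 rad.
The bisector from Z has length 2·XZ·ZY·cos(∠Z/2)/(XZ+ZY) ≈ 1.183.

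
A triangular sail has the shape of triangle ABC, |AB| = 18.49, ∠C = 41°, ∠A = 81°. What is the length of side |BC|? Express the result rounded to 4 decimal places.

The third angle is ∠B = 180° − ∠C − ∠A = 58.00°.
Law of sines: |BC| = |AB|·sin A/sin C ≈ 27.836.

27.8365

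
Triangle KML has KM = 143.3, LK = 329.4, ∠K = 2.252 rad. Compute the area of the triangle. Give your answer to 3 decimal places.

18334.014

Area = ½·LK·KM·sin K ≈ 18334.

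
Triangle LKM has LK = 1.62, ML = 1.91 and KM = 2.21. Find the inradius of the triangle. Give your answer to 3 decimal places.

r ≈ 0.525

Semiperimeter s = (2.21 + 1.91 + 1.62)/2 = 2.87.
Heron's formula: area = √(2.87·0.66·0.96·1.25) ≈ 1.5077.
Inradius = area/s = 1.5077/2.87 ≈ 0.52532.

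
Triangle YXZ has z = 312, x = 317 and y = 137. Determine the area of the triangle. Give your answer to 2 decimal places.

21012.03

Semiperimeter s = (137 + 317 + 312)/2 = 383.
Heron's formula: area = √(383·246·66·71) ≈ 21012.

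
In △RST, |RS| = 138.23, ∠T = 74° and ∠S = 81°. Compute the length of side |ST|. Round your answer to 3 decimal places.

60.773

The third angle is ∠R = 180° − ∠S − ∠T = 25.00°.
Law of sines: |ST| = |RS|·sin R/sin T ≈ 60.773.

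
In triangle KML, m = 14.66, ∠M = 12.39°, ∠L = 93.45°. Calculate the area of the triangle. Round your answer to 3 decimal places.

The third angle is ∠K = 180° − ∠M − ∠L = 74.16°.
Law of sines: k = m·sin K/sin M ≈ 65.73.
Law of sines: l = m·sin L/sin M ≈ 68.201.
Area = ½·m·k·sin L ≈ 480.93.

area ≈ 480.927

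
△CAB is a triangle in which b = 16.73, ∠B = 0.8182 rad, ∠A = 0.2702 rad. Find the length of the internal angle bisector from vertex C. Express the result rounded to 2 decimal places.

4.64

The third angle is ∠C = π − ∠A − ∠B = 2.0532 rad.
Law of sines: c = b·sin C/sin B ≈ 20.305.
Law of sines: a = b·sin A/sin B ≈ 6.118.
The bisector from C has length 2·a·b·cos(∠C/2)/(a+b) ≈ 4.6387.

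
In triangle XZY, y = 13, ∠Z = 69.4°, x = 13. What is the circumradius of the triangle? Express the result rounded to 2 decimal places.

By the law of cosines, z² = y² + x² − 2·y·x·cos Z = 219.08, so z ≈ 14.801.
Area = ½·y·x·sin Z ≈ 79.097.
Circumradius = z/(2 sin Z) ≈ 7.9062.

R ≈ 7.91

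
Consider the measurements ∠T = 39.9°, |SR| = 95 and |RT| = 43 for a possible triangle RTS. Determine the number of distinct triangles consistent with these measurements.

|RT|·sin T = 43·sin(39.9°) ≈ 27.58.
Since |SR| ≥ |RT|, exactly one triangle exists.

1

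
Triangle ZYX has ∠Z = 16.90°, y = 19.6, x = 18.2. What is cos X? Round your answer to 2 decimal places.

By the law of cosines, z² = y² + x² − 2·y·x·cos Z = 32.771, so z ≈ 5.7246.
Law of cosines again: cos X = (z² + y² − x²)/(2·z·y) ≈ 0.38186, so ∠X ≈ 67.55°.

0.38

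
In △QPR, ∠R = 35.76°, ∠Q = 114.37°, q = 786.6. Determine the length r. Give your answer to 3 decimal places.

504.646

The third angle is ∠P = 180° − ∠R − ∠Q = 29.87°.
Law of sines: r = q·sin R/sin Q ≈ 504.65.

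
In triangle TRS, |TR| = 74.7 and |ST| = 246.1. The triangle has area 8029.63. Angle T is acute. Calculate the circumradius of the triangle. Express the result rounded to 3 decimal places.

From area = ½·|ST|·|TR|·sin T, we get sin T = 2·area/(|ST|·|TR|) ≈ 0.87356.
Taking the acute solution, ∠T ≈ 60.88°.
Law of cosines then gives |RS| ≈ 219.66.
Circumradius = |RS|/(2 sin T) ≈ 125.73.

125.726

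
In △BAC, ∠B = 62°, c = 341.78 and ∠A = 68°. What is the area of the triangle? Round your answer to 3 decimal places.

62418.038

The third angle is ∠C = 180° − ∠B − ∠A = 50.00°.
Law of sines: b = c·sin B/sin C ≈ 393.94.
Law of sines: a = c·sin A/sin C ≈ 413.67.
Area = ½·c·b·sin A ≈ 62418.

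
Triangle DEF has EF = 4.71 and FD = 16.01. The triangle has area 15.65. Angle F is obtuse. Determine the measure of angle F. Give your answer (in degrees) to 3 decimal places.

155.476

From area = ½·EF·FD·sin F, we get sin F = 2·area/(EF·FD) ≈ 0.41508.
Taking the obtuse solution, ∠F ≈ 155.48°.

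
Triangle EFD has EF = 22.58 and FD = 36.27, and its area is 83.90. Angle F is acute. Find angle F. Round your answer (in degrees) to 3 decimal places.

From area = ½·EF·FD·sin F, we get sin F = 2·area/(EF·FD) ≈ 0.20489.
Taking the acute solution, ∠F ≈ 11.82°.

11.823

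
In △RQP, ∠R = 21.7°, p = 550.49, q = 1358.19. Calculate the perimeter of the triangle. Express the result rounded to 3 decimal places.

By the law of cosines, r² = q² + p² − 2·q·p·cos R = 7.5835e+05, so r ≈ 870.83.
Semiperimeter s = (870.83+1358.2+550.49)/2 = 1389.8.
Perimeter = 870.83 + 1358.2 + 550.49 = 2779.5.

perimeter ≈ 2779.513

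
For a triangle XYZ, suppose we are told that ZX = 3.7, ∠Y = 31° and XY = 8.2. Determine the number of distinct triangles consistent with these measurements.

0

XY·sin Y = 8.2·sin(31°) ≈ 4.223.
Since ZX = 3.7 < 4.223 = XY sin Y, no triangle exists.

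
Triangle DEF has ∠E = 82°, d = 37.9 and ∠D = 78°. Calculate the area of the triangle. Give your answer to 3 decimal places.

area ≈ 248.684

The third angle is ∠F = 180° − ∠D − ∠E = 20.00°.
Law of sines: e = d·sin E/sin D ≈ 38.37.
Law of sines: f = d·sin F/sin D ≈ 13.252.
Area = ½·d·e·sin F ≈ 248.68.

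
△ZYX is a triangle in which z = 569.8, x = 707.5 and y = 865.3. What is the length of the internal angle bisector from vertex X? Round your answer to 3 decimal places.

By the law of cosines, cos X = (z² + y² − x²) / (2·z·y) ≈ 0.58094, so ∠X ≈ 54.48°.
The bisector from X has length 2·z·y·cos(∠X/2)/(z+y) ≈ 610.91.

t_X ≈ 610.913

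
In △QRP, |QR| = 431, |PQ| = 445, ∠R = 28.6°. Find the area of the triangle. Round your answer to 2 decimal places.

area ≈ 79709.55

Law of sines: sin P = |QR|·sin R/|PQ| ≈ 0.46363.
Since |PQ| ≥ |QR|, only the acute value applies: ∠P ≈ 27.62°.
Then ∠Q = 180° − ∠R − ∠P ≈ 123.78°.
Law of sines gives |RP| = |PQ|·sin Q/sin R ≈ 772.69.
Area = ½·|PQ|·|QR|·sin Q ≈ 79710.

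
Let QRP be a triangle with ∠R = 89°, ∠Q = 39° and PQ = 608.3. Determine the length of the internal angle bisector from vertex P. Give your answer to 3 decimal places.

422.390

The third angle is ∠P = 180° − ∠Q − ∠R = 52.00°.
Law of sines: RP = PQ·sin Q/sin R ≈ 382.87.
Law of sines: QR = PQ·sin P/sin R ≈ 479.42.
The bisector from P has length 2·RP·PQ·cos(∠P/2)/(RP+PQ) ≈ 422.39.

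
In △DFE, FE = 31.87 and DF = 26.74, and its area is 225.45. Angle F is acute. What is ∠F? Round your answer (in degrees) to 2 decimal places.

31.94

From area = ½·DF·FE·sin F, we get sin F = 2·area/(DF·FE) ≈ 0.52910.
Taking the acute solution, ∠F ≈ 31.94°.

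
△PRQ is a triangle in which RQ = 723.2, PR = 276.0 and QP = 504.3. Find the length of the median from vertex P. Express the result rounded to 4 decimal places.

185.7221

Median from P: ½√(2·QP² + 2·PR² − RQ²) ≈ 185.72.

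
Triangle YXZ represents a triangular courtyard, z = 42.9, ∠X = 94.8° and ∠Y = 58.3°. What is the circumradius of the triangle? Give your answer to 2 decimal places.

The third angle is ∠Z = 180° − ∠Y − ∠X = 26.90°.
Law of sines: y = z·sin Y/sin Z ≈ 80.674.
Law of sines: x = z·sin X/sin Z ≈ 94.488.
Circumradius = z/(2 sin Z) ≈ 47.41.

47.41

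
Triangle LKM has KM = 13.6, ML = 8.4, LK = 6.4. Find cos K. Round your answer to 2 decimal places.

By the law of cosines, cos K = (LK² + KM² − ML²) / (2·LK·KM) ≈ 0.89246, so ∠K ≈ 26.82°.

cos K ≈ 0.89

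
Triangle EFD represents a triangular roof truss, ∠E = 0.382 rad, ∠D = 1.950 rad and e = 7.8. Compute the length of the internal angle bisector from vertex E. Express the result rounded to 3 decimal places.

t_E ≈ 16.718

The third angle is ∠F = π − ∠D − ∠E = 0.810 rad.
Law of sines: f = e·sin F/sin E ≈ 15.149.
Law of sines: d = e·sin D/sin E ≈ 19.438.
The bisector from E has length 2·f·d·cos(∠E/2)/(f+d) ≈ 16.718.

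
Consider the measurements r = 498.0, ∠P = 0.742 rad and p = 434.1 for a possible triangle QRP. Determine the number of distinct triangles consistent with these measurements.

r·sin P = 498.0·sin(0.742 rad) ≈ 336.5.
Since r sin P < p < r (336.5 < 434.1 < 498.0), two triangles exist.

2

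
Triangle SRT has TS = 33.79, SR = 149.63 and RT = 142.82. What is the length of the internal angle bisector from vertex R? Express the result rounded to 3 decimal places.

By the law of cosines, cos R = (SR² + RT² − TS²) / (2·SR·RT) ≈ 0.97437, so ∠R ≈ 13.00°.
The bisector from R has length 2·SR·RT·cos(∠R/2)/(SR+RT) ≈ 145.21.

t_R ≈ 145.206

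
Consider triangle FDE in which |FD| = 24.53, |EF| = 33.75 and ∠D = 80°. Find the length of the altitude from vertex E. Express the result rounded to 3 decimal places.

h_E ≈ 27.406

Law of sines: sin E = |FD|·sin D/|EF| ≈ 0.71577.
Since |EF| ≥ |FD|, only the acute value applies: ∠E ≈ 45.71°.
Then ∠F = 180° − ∠D − ∠E ≈ 54.29°.
Law of sines gives |DE| = |EF|·sin F/sin D ≈ 27.828.
Area = ½·|EF|·|FD|·sin F ≈ 336.13.
The altitude from E has length 2·area/|FD| ≈ 27.406.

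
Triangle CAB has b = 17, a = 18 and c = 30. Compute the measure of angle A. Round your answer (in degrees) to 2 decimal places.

∠A ≈ 32.00°

By the law of cosines, cos A = (b² + c² − a²) / (2·b·c) ≈ 0.84804, so ∠A ≈ 32.00°.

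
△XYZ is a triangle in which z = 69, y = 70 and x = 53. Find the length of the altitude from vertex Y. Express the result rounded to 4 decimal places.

Semiperimeter s = (53 + 70 + 69)/2 = 96.
Heron's formula: area = √(96·43·26·27) ≈ 1702.3.
The altitude from Y has length 2·area/y ≈ 48.637.

h_Y ≈ 48.6374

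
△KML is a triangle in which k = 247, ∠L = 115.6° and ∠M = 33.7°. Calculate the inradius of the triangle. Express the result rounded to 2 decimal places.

The third angle is ∠K = 180° − ∠M − ∠L = 30.70°.
Law of sines: m = k·sin M/sin K ≈ 268.43.
Law of sines: l = k·sin L/sin K ≈ 436.31.
Area = ½·k·m·sin L ≈ 29897.
Semiperimeter s = (247+268.43+436.31)/2 = 475.87.
Inradius = area/s = 29897/475.87 ≈ 62.826.

62.83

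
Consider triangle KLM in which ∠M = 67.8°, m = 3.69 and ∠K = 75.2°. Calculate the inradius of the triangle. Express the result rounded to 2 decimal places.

The third angle is ∠L = 180° − ∠M − ∠K = 37.00°.
Law of sines: k = m·sin K/sin M ≈ 3.8532.
Law of sines: l = m·sin L/sin M ≈ 2.3985.
Area = ½·m·k·sin L ≈ 4.2784.
Semiperimeter s = (3.8532+2.3985+3.69)/2 = 4.9709.
Inradius = area/s = 4.2784/4.9709 ≈ 0.8607.

r ≈ 0.86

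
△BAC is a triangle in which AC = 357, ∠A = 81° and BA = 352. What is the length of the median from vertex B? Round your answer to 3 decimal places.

368.928

By the law of cosines, CB² = BA² + AC² − 2·BA·AC·cos A = 2.1204e+05, so CB ≈ 460.47.
Median from B: ½√(2·CB² + 2·BA² − AC²) ≈ 368.93.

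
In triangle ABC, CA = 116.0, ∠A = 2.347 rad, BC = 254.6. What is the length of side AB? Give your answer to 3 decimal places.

159.502

Law of sines: sin B = CA·sin A/BC ≈ 0.32512.
Since BC ≥ CA, only the acute value applies: ∠B ≈ 0.331 rad.
Then ∠C = π − ∠A − ∠B ≈ 0.463 rad.
Law of sines gives AB = BC·sin C/sin A ≈ 159.5.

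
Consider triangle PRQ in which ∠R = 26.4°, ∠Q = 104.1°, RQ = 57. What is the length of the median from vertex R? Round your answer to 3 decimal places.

m_R ≈ 63.163

The third angle is ∠P = 180° − ∠R − ∠Q = 49.50°.
Law of sines: QP = RQ·sin R/sin P ≈ 33.33.
Law of sines: PR = RQ·sin Q/sin P ≈ 72.702.
Median from R: ½√(2·PR² + 2·RQ² − QP²) ≈ 63.163.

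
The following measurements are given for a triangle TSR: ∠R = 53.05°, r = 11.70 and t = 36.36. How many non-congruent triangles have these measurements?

0

t·sin R = 36.36·sin(53.05°) ≈ 29.06.
Since r = 11.70 < 29.06 = t sin R, no triangle exists.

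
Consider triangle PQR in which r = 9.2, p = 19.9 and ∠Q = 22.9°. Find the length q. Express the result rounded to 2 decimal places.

11.97

By the law of cosines, q² = r² + p² − 2·r·p·cos Q = 143.35, so q ≈ 11.973.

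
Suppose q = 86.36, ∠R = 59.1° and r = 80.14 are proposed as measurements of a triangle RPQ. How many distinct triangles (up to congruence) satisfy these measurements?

2

q·sin R = 86.36·sin(59.1°) ≈ 74.1.
Since q sin R < r < q (74.1 < 80.14 < 86.36), two triangles exist.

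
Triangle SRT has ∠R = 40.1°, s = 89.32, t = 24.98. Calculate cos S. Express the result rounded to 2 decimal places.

By the law of cosines, r² = t² + s² − 2·t·s·cos R = 5188.7, so r ≈ 72.032.
Law of cosines again: cos S = (r² + t² − s²)/(2·r·t) ≈ -0.60171, so ∠S ≈ 126.99°.

-0.60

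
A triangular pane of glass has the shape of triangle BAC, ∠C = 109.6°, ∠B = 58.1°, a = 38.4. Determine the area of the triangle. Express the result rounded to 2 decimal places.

area ≈ 2767.97

The third angle is ∠A = 180° − ∠C − ∠B = 12.30°.
Law of sines: b = a·sin B/sin A ≈ 153.03.
Law of sines: c = a·sin C/sin A ≈ 169.81.
Area = ½·a·b·sin C ≈ 2768.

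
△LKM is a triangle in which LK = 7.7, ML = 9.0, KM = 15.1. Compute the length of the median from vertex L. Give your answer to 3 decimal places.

3.625

Median from L: ½√(2·ML² + 2·LK² − KM²) ≈ 3.6253.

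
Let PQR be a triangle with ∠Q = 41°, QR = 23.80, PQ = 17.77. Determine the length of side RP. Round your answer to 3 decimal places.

15.615

By the law of cosines, RP² = PQ² + QR² − 2·PQ·QR·cos Q = 243.84, so RP ≈ 15.615.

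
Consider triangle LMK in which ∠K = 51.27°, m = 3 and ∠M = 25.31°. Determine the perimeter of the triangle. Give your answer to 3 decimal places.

The third angle is ∠L = 180° − ∠M − ∠K = 103.42°.
Law of sines: l = m·sin L/sin M ≈ 6.8257.
Law of sines: k = m·sin K/sin M ≈ 5.4742.
Semiperimeter s = (6.8257+3+5.4742)/2 = 7.6499.
Perimeter = 6.8257 + 3 + 5.4742 = 15.3.

perimeter ≈ 15.300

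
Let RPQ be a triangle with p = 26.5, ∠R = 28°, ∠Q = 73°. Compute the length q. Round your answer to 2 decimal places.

25.82

The third angle is ∠P = 180° − ∠Q − ∠R = 79.00°.
Law of sines: q = p·sin Q/sin P ≈ 25.816.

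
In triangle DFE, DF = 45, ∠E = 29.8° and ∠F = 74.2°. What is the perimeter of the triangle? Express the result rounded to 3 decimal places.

219.985

The third angle is ∠D = 180° − ∠F − ∠E = 76.00°.
Law of sines: FE = DF·sin D/sin E ≈ 87.858.
Law of sines: ED = DF·sin F/sin E ≈ 87.127.
Semiperimeter s = (87.858+87.127+45)/2 = 109.99.
Perimeter = 87.858 + 87.127 + 45 = 219.99.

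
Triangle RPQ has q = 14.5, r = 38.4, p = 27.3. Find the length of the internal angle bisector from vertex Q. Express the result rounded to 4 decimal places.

By the law of cosines, cos Q = (r² + p² − q²) / (2·r·p) ≈ 0.95849, so ∠Q ≈ 16.57°.
The bisector from Q has length 2·r·p·cos(∠Q/2)/(r+p) ≈ 31.579.

t_Q ≈ 31.5794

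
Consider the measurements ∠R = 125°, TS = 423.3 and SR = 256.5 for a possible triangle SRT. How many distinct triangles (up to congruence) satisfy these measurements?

1

SR·sin R = 256.5·sin(125°) ≈ 210.1.
Since ∠R is not acute, a triangle exists only if TS > SR; here TS > SR, so there is exactly one triangle.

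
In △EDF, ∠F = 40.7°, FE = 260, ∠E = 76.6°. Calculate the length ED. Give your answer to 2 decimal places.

190.80

The third angle is ∠D = 180° − ∠F − ∠E = 62.70°.
Law of sines: ED = FE·sin F/sin D ≈ 190.8.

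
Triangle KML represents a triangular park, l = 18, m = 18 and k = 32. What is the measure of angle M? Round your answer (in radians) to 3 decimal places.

By the law of cosines, cos M = (l² + k² − m²) / (2·l·k) ≈ 0.88889, so ∠M ≈ 0.476 rad.

∠M ≈ 0.476 rad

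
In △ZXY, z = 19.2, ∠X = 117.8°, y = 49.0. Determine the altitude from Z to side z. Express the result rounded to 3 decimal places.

By the law of cosines, x² = y² + z² − 2·y·z·cos X = 3647.2, so x ≈ 60.392.
Area = ½·y·z·sin X ≈ 416.11.
The altitude from Z has length 2·area/z ≈ 43.344.

43.344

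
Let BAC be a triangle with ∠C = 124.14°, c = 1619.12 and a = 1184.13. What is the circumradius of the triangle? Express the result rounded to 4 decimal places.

Law of sines: sin A = a·sin C/c ≈ 0.60531.
Since c ≥ a, only the acute value applies: ∠A ≈ 37.25°.
Then ∠B = 180° − ∠C − ∠A ≈ 18.61°.
Law of sines gives b = c·sin B/sin C ≈ 624.25.
Circumradius = c/(2 sin C) ≈ 978.12.

R ≈ 978.1208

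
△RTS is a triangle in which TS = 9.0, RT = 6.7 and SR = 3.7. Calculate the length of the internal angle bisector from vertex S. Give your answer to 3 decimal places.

t_S ≈ 4.902

By the law of cosines, cos S = (TS² + SR² − RT²) / (2·TS·SR) ≈ 0.74775, so ∠S ≈ 41.60°.
The bisector from S has length 2·TS·SR·cos(∠S/2)/(TS+SR) ≈ 4.9022.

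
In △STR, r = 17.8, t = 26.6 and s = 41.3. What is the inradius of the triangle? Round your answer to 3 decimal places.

3.837

Semiperimeter p = (41.3 + 26.6 + 17.8)/2 = 42.85.
Heron's formula: area = √(42.85·1.55·16.25·25.05) ≈ 164.43.
Inradius = area/p = 164.43/42.85 ≈ 3.8373.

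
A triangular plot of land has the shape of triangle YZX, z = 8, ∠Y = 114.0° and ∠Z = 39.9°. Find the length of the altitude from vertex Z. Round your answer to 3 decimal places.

h_Z ≈ 5.012

The third angle is ∠X = 180° − ∠Y − ∠Z = 26.10°.
Law of sines: y = z·sin Y/sin Z ≈ 11.394.
Law of sines: x = z·sin X/sin Z ≈ 5.4868.
Area = ½·z·y·sin X ≈ 20.05.
The altitude from Z has length 2·area/z ≈ 5.0125.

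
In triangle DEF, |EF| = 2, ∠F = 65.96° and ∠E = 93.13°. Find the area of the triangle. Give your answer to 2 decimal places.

The third angle is ∠D = 180° − ∠E − ∠F = 20.91°.
Law of sines: |FD| = |EF|·sin E/sin D ≈ 5.5954.
Law of sines: |DE| = |EF|·sin F/sin D ≈ 5.1177.
Area = ½·|EF|·|FD|·sin F ≈ 5.1101.

5.11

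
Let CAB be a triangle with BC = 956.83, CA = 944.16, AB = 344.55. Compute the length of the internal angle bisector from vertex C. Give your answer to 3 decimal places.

By the law of cosines, cos C = (BC² + CA² − AB²) / (2·BC·CA) ≈ 0.93438, so ∠C ≈ 20.87°.
The bisector from C has length 2·BC·CA·cos(∠C/2)/(BC+CA) ≈ 934.73.

934.732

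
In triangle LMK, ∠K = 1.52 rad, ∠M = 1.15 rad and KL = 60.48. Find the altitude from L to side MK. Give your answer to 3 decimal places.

h_L ≈ 60.402

The third angle is ∠L = π − ∠M − ∠K = 0.472 rad.
Law of sines: MK = KL·sin L/sin M ≈ 30.102.
Law of sines: LM = KL·sin K/sin M ≈ 66.175.
Area = ½·KL·MK·sin K ≈ 909.12.
The altitude from L has length 2·area/MK ≈ 60.402.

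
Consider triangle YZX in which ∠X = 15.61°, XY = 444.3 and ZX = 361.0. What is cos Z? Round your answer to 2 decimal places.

By the law of cosines, YZ² = ZX² + XY² − 2·ZX·XY·cos X = 18771, so YZ ≈ 137.01.
Law of cosines again: cos Z = (YZ² + ZX² − XY²)/(2·YZ·ZX) ≈ -0.48839, so ∠Z ≈ 119.23°.

cos Z ≈ -0.49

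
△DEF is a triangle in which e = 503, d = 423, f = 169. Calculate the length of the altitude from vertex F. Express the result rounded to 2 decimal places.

Semiperimeter s = (423 + 503 + 169)/2 = 547.5.
Heron's formula: area = √(547.5·124.5·44.5·378.5) ≈ 33884.
The altitude from F has length 2·area/f ≈ 400.99.

h_F ≈ 400.99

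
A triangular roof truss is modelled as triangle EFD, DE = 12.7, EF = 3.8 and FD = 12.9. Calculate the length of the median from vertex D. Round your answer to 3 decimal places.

Median from D: ½√(2·FD² + 2·DE² − EF²) ≈ 12.659.

m_D ≈ 12.659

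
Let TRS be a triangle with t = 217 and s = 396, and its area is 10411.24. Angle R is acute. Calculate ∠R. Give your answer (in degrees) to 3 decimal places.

From area = ½·s·t·sin R, we get sin R = 2·area/(s·t) ≈ 0.24231.
Taking the acute solution, ∠R ≈ 14.02°.

∠R ≈ 14.023°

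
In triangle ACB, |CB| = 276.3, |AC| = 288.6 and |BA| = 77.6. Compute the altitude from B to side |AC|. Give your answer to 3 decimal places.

Semiperimeter s = (276.3 + 77.6 + 288.6)/2 = 321.25.
Heron's formula: area = √(321.25·44.95·243.65·32.65) ≈ 10718.
The altitude from B has length 2·area/|AC| ≈ 74.275.

h_B ≈ 74.275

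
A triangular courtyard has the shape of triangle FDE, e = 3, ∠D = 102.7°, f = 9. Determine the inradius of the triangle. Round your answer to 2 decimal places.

r ≈ 1.19

By the law of cosines, d² = e² + f² − 2·e·f·cos D = 101.87, so d ≈ 10.093.
Area = ½·e·f·sin D ≈ 13.17.
Semiperimeter s = (9+10.093+3)/2 = 11.047.
Inradius = area/s = 13.17/11.047 ≈ 1.1922.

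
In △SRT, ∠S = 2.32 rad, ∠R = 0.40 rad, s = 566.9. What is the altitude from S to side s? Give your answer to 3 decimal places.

The third angle is ∠T = π − ∠S − ∠R = 0.422 rad.
Law of sines: r = s·sin R/sin S ≈ 301.49.
Law of sines: t = s·sin T/sin S ≈ 316.82.
Area = ½·s·r·sin T ≈ 34970.
The altitude from S has length 2·area/s ≈ 123.37.

123.374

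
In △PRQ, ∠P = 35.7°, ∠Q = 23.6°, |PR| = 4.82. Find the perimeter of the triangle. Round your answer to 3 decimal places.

The third angle is ∠R = 180° − ∠Q − ∠P = 120.70°.
Law of sines: |RQ| = |PR|·sin P/sin Q ≈ 7.0255.
Law of sines: |QP| = |PR|·sin R/sin Q ≈ 10.352.
Semiperimeter s = (7.0255+10.352+4.82)/2 = 11.099.
Perimeter = 7.0255 + 10.352 + 4.82 = 22.198.

perimeter ≈ 22.198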